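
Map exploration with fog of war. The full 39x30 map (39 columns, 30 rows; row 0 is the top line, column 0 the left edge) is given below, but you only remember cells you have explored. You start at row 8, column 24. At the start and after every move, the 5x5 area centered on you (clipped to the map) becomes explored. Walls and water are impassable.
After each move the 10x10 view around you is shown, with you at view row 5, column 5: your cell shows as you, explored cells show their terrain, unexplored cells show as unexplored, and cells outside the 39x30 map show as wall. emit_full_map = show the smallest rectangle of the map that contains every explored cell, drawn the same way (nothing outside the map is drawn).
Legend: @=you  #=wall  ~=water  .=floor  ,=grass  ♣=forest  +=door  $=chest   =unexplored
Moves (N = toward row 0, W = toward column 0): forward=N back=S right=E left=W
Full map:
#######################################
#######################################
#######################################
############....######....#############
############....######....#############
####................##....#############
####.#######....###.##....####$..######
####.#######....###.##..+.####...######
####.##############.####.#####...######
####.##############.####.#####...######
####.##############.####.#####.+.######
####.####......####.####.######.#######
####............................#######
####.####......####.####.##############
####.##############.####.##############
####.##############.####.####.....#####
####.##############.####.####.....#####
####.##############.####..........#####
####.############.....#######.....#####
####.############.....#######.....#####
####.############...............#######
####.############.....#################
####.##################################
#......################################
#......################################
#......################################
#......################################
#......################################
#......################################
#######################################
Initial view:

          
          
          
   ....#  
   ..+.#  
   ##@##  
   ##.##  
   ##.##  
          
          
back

          
          
   ....#  
   ..+.#  
   ##.##  
   ##@##  
   ##.##  
   ##.##  
          
          

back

          
   ....#  
   ..+.#  
   ##.##  
   ##.##  
   ##@##  
   ##.##  
   .....  
          
          

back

   ....#  
   ..+.#  
   ##.##  
   ##.##  
   ##.##  
   ##@##  
   .....  
   ##.##  
          
          

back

   ..+.#  
   ##.##  
   ##.##  
   ##.##  
   ##.##  
   ..@..  
   ##.##  
   ##.##  
          
          

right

  ..+.#   
  ##.##   
  ##.##   
  ##.###  
  ##.###  
  ...@..  
  ##.###  
  ##.###  
          
          

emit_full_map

....# 
..+.# 
##.## 
##.## 
##.###
##.###
...@..
##.###
##.###

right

 ..+.#    
 ##.##    
 ##.##    
 ##.####  
 ##.####  
 ....@..  
 ##.####  
 ##.####  
          
          

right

..+.#     
##.##     
##.##     
##.#####  
##.#####  
.....@..  
##.#####  
##.#####  
          
          

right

.+.#      
#.##      
#.##      
#.#####.  
#.######  
.....@..  
#.######  
#.######  
          
          

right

+.#       
.##       
.##       
.#####.+  
.######.  
.....@..  
.#######  
.#######  
          
          

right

.#        
##        
##        
#####.+.  
######.#  
.....@.#  
########  
########  
          
          

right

#         
#         
#         
####.+.#  
#####.##  
.....@##  
########  
########  
          
          

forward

#         
#         
#         
#  #...#  
####.+.#  
#####@##  
......##  
########  
########  
          

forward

          
#         
#         
#  #...#  
#  #...#  
####.@.#  
#####.##  
......##  
########  
########  

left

          
.#        
.#        
## ##...# 
## ##...# 
#####@+.# 
######.## 
.......## 
######### 
######### 

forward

          
          
.#        
.# ##...  
## ##...# 
## ##@..# 
#####.+.# 
######.## 
.......## 
######### 

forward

          
          
          
.# ##$..  
.# ##...  
## ##@..# 
## ##...# 
#####.+.# 
######.## 
.......## 

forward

          
          
          
   #####  
.# ##$..  
.# ##@..  
## ##...# 
## ##...# 
#####.+.# 
######.## 

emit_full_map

      ##### 
....# ##$.. 
..+.# ##@.. 
##.## ##...#
##.## ##...#
##.#####.+.#
##.######.##
..........##
##.#########
##.#########

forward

          
          
          
   #####  
   #####  
.# ##@..  
.# ##...  
## ##...# 
## ##...# 
#####.+.# 

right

          
          
          
  ######  
  ######  
# ##$@.#  
# ##...#  
# ##...#  
# ##...#  
####.+.#  

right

          
          
          
 #######  
 #######  
 ##$.@##  
 ##...##  
 ##...##  
 ##...#   
###.+.#   

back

          
          
 #######  
 #######  
 ##$..##  
 ##..@##  
 ##...##  
 ##...##  
###.+.#   
####.##   

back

          
 #######  
 #######  
 ##$..##  
 ##...##  
 ##..@##  
 ##...##  
###.+.##  
####.##   
.....##   

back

 #######  
 #######  
 ##$..##  
 ##...##  
 ##...##  
 ##..@##  
###.+.##  
####.###  
.....##   
#######   

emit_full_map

      #######
      #######
....# ##$..##
..+.# ##...##
##.## ##...##
##.## ##..@##
##.#####.+.##
##.######.###
..........## 
##.######### 
##.######### 

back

 #######  
 ##$..##  
 ##...##  
 ##...##  
 ##...##  
###.+@##  
####.###  
.....###  
#######   
#######   

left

  ####### 
# ##$..## 
# ##...## 
# ##...## 
# ##...## 
####.@.## 
#####.### 
......### 
########  
########  

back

# ##$..## 
# ##...## 
# ##...## 
# ##...## 
####.+.## 
#####@### 
......### 
########  
########  
          

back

# ##...## 
# ##...## 
# ##...## 
####.+.## 
#####.### 
.....@### 
########  
########  
          
          

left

.# ##...##
## ##...##
## ##...##
#####.+.##
######.###
.....@.###
######### 
######### 
          
          

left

+.# ##...#
.## ##...#
.## ##...#
.#####.+.#
.######.##
.....@..##
.#########
.#########
          
          

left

.+.# ##...
#.## ##...
#.## ##...
#.#####.+.
#.######.#
.....@...#
#.########
#.########
          
          

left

..+.# ##..
##.## ##..
##.## ##..
##.#####.+
##.######.
.....@....
##.#######
##.#######
          
          

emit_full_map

      #######
      #######
....# ##$..##
..+.# ##...##
##.## ##...##
##.## ##...##
##.#####.+.##
##.######.###
.....@....###
##.######### 
##.######### 


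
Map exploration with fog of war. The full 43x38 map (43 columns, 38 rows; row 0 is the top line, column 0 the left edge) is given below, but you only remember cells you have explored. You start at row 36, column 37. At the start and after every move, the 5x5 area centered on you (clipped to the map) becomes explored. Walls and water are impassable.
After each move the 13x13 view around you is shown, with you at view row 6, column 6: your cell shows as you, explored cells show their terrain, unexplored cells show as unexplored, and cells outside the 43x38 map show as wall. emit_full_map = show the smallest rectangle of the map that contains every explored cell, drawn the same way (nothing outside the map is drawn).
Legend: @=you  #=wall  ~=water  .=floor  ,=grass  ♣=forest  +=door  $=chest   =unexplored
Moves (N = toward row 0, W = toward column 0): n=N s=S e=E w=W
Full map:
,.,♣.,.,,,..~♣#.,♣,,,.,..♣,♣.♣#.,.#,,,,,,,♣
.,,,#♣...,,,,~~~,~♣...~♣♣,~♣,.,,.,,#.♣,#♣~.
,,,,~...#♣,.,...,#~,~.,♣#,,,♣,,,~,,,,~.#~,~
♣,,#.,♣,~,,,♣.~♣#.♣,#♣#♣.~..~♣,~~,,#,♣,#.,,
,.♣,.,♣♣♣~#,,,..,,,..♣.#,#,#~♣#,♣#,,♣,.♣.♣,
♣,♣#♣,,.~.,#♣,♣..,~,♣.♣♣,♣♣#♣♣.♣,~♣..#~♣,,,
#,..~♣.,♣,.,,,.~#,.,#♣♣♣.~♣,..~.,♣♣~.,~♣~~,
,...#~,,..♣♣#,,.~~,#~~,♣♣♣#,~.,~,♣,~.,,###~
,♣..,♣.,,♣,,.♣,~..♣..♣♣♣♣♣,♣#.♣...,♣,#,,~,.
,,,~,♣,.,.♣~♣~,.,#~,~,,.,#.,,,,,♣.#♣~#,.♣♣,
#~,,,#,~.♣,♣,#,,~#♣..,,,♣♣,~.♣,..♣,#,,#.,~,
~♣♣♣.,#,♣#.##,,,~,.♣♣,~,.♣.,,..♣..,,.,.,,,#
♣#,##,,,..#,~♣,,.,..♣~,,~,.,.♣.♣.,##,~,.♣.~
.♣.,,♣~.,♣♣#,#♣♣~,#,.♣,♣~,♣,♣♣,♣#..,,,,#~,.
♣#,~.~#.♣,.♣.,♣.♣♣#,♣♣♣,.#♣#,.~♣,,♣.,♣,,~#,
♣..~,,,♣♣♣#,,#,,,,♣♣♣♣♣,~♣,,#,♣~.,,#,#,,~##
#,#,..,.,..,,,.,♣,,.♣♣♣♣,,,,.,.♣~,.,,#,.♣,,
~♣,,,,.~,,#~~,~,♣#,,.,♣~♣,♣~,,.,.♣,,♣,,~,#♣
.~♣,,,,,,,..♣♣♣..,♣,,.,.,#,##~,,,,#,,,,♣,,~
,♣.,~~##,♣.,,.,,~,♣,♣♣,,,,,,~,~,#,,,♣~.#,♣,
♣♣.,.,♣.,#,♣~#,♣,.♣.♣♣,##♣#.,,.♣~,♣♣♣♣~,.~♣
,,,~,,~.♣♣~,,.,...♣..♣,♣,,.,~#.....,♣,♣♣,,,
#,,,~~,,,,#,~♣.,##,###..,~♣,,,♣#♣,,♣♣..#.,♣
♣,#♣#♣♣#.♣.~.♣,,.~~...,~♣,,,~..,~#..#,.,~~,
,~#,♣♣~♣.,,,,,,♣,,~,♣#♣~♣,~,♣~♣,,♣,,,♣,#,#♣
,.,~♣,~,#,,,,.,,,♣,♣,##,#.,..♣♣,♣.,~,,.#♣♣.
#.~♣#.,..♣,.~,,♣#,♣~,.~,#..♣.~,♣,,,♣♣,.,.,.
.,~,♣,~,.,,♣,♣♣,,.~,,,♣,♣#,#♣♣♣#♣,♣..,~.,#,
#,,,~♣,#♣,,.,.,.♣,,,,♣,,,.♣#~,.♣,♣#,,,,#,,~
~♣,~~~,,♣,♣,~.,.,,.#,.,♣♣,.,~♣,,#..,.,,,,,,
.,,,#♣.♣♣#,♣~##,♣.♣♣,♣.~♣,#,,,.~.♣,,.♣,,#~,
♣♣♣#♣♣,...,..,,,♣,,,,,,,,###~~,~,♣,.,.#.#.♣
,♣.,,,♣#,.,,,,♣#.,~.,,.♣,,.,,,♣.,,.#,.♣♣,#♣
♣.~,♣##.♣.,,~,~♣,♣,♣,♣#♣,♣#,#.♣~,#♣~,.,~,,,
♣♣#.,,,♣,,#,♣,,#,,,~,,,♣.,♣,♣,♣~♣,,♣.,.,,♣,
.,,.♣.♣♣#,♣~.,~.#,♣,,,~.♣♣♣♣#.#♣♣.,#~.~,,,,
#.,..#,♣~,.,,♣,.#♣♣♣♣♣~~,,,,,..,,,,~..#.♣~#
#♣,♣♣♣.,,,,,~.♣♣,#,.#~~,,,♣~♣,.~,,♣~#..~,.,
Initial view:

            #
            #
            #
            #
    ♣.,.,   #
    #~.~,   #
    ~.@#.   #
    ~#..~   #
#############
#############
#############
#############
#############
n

            #
            #
            #
            #
    ~,.,~   #
    ♣.,.,   #
    #~@~,   #
    ~..#.   #
    ~#..~   #
#############
#############
#############
#############

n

            #
            #
            #
            #
    #,.♣♣   #
    ~,.,~   #
    ♣.@.,   #
    #~.~,   #
    ~..#.   #
    ~#..~   #
#############
#############
#############

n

            #
            #
            #
            #
    .,.#.   #
    #,.♣♣   #
    ~,@,~   #
    ♣.,.,   #
    #~.~,   #
    ~..#.   #
    ~#..~   #
#############
#############

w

             
             
             
             
    ,.,.#.   
    .#,.♣♣   
    ♣~@.,~   
    ,♣.,.,   
    ,#~.~,   
     ~..#.   
     ~#..~   
#############
#############

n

             
             
             
             
    ,,.♣,    
    ,.,.#.   
    .#@.♣♣   
    ♣~,.,~   
    ,♣.,.,   
    ,#~.~,   
     ~..#.   
     ~#..~   
#############

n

             
             
             
             
    .,.,,    
    ,,.♣,    
    ,.@.#.   
    .#,.♣♣   
    ♣~,.,~   
    ,♣.,.,   
    ,#~.~,   
     ~..#.   
     ~#..~   

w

             
             
             
             
    ..,.,,   
    ♣,,.♣,   
    ♣,@,.#.  
    ,.#,.♣♣  
    #♣~,.,~  
     ,♣.,.,  
     ,#~.~,  
      ~..#.  
      ~#..~  

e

             
             
             
             
   ..,.,,    
   ♣,,.♣,    
   ♣,.@.#.   
   ,.#,.♣♣   
   #♣~,.,~   
    ,♣.,.,   
    ,#~.~,   
     ~..#.   
     ~#..~   

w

             
             
             
             
    ..,.,,   
    ♣,,.♣,   
    ♣,@,.#.  
    ,.#,.♣♣  
    #♣~,.,~  
     ,♣.,.,  
     ,#~.~,  
      ~..#.  
      ~#..~  

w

             
             
             
             
    #..,.,,  
    .♣,,.♣,  
    ,♣@.,.#. 
    ,,.#,.♣♣ 
    ,#♣~,.,~ 
      ,♣.,., 
      ,#~.~, 
       ~..#. 
       ~#..~ 

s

             
             
             
    #..,.,,  
    .♣,,.♣,  
    ,♣,.,.#. 
    ,,@#,.♣♣ 
    ,#♣~,.,~ 
    ♣,,♣.,., 
      ,#~.~, 
       ~..#. 
       ~#..~ 
#############

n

             
             
             
             
    #..,.,,  
    .♣,,.♣,  
    ,♣@.,.#. 
    ,,.#,.♣♣ 
    ,#♣~,.,~ 
    ♣,,♣.,., 
      ,#~.~, 
       ~..#. 
       ~#..~ 

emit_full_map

#..,.,, 
.♣,,.♣, 
,♣@.,.#.
,,.#,.♣♣
,#♣~,.,~
♣,,♣.,.,
  ,#~.~,
   ~..#.
   ~#..~

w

             
             
             
             
    ,#..,.,, 
    ~.♣,,.♣, 
    ~,@,.,.#.
    .,,.#,.♣♣
    ~,#♣~,.,~
     ♣,,♣.,.,
       ,#~.~,
        ~..#.
        ~#..~

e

             
             
             
             
   ,#..,.,,  
   ~.♣,,.♣,  
   ~,♣@.,.#. 
   .,,.#,.♣♣ 
   ~,#♣~,.,~ 
    ♣,,♣.,., 
      ,#~.~, 
       ~..#. 
       ~#..~ 

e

             
             
             
             
  ,#..,.,,   
  ~.♣,,.♣,   
  ~,♣,@,.#.  
  .,,.#,.♣♣  
  ~,#♣~,.,~  
   ♣,,♣.,.,  
     ,#~.~,  
      ~..#.  
      ~#..~  

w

             
             
             
             
   ,#..,.,,  
   ~.♣,,.♣,  
   ~,♣@.,.#. 
   .,,.#,.♣♣ 
   ~,#♣~,.,~ 
    ♣,,♣.,., 
      ,#~.~, 
       ~..#. 
       ~#..~ 

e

             
             
             
             
  ,#..,.,,   
  ~.♣,,.♣,   
  ~,♣,@,.#.  
  .,,.#,.♣♣  
  ~,#♣~,.,~  
   ♣,,♣.,.,  
     ,#~.~,  
      ~..#.  
      ~#..~  

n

             
             
             
             
    ♣#,,,    
  ,#..,.,,   
  ~.♣,@.♣,   
  ~,♣,.,.#.  
  .,,.#,.♣♣  
  ~,#♣~,.,~  
   ♣,,♣.,.,  
     ,#~.~,  
      ~..#.  

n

             
             
             
             
    ,♣..,    
    ♣#,,,    
  ,#..@.,,   
  ~.♣,,.♣,   
  ~,♣,.,.#.  
  .,,.#,.♣♣  
  ~,#♣~,.,~  
   ♣,,♣.,.,  
     ,#~.~,  

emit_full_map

  ,♣..,  
  ♣#,,,  
,#..@.,, 
~.♣,,.♣, 
~,♣,.,.#.
.,,.#,.♣♣
~,#♣~,.,~
 ♣,,♣.,.,
   ,#~.~,
    ~..#.
    ~#..~


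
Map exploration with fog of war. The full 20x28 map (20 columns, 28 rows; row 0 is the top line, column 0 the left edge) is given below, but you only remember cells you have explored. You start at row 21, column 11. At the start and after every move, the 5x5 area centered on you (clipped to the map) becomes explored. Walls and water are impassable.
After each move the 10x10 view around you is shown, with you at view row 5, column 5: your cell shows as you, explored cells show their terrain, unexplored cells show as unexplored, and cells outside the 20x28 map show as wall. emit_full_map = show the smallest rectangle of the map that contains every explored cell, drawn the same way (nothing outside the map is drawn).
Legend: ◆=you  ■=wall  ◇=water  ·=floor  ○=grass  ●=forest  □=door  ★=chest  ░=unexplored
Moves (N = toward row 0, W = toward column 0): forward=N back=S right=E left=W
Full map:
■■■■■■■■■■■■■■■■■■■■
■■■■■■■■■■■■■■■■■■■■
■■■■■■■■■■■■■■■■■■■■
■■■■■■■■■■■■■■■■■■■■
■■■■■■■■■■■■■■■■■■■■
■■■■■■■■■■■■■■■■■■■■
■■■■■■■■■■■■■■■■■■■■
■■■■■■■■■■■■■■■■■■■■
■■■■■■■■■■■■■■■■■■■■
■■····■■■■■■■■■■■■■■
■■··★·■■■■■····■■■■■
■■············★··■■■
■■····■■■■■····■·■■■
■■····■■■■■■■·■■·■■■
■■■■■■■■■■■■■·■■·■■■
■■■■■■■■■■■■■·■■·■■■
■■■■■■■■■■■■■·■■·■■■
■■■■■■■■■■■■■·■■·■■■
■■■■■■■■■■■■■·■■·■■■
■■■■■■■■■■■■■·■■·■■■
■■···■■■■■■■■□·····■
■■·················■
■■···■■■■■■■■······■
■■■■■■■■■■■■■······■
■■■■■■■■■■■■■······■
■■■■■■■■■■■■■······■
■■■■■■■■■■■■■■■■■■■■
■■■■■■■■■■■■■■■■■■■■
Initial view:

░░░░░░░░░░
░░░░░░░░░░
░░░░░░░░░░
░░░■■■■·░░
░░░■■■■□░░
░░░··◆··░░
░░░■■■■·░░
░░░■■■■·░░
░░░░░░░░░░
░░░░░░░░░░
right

░░░░░░░░░░
░░░░░░░░░░
░░░░░░░░░░
░░■■■■·■░░
░░■■■■□·░░
░░···◆··░░
░░■■■■··░░
░░■■■■··░░
░░░░░░░░░░
░░░░░░░░░░

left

░░░░░░░░░░
░░░░░░░░░░
░░░░░░░░░░
░░░■■■■·■░
░░░■■■■□·░
░░░··◆···░
░░░■■■■··░
░░░■■■■··░
░░░░░░░░░░
░░░░░░░░░░

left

░░░░░░░░░░
░░░░░░░░░░
░░░░░░░░░░
░░░■■■■■·■
░░░■■■■■□·
░░░··◆····
░░░■■■■■··
░░░■■■■■··
░░░░░░░░░░
░░░░░░░░░░

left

░░░░░░░░░░
░░░░░░░░░░
░░░░░░░░░░
░░░■■■■■■·
░░░■■■■■■□
░░░··◆····
░░░■■■■■■·
░░░■■■■■■·
░░░░░░░░░░
░░░░░░░░░░

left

░░░░░░░░░░
░░░░░░░░░░
░░░░░░░░░░
░░░■■■■■■■
░░░■■■■■■■
░░░··◆····
░░░■■■■■■■
░░░■■■■■■■
░░░░░░░░░░
░░░░░░░░░░

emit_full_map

■■■■■■■·■
■■■■■■■□·
··◆······
■■■■■■■··
■■■■■■■··

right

░░░░░░░░░░
░░░░░░░░░░
░░░░░░░░░░
░░■■■■■■■·
░░■■■■■■■□
░░···◆····
░░■■■■■■■·
░░■■■■■■■·
░░░░░░░░░░
░░░░░░░░░░

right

░░░░░░░░░░
░░░░░░░░░░
░░░░░░░░░░
░■■■■■■■·■
░■■■■■■■□·
░····◆····
░■■■■■■■··
░■■■■■■■··
░░░░░░░░░░
░░░░░░░░░░

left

░░░░░░░░░░
░░░░░░░░░░
░░░░░░░░░░
░░■■■■■■■·
░░■■■■■■■□
░░···◆····
░░■■■■■■■·
░░■■■■■■■·
░░░░░░░░░░
░░░░░░░░░░

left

░░░░░░░░░░
░░░░░░░░░░
░░░░░░░░░░
░░░■■■■■■■
░░░■■■■■■■
░░░··◆····
░░░■■■■■■■
░░░■■■■■■■
░░░░░░░░░░
░░░░░░░░░░


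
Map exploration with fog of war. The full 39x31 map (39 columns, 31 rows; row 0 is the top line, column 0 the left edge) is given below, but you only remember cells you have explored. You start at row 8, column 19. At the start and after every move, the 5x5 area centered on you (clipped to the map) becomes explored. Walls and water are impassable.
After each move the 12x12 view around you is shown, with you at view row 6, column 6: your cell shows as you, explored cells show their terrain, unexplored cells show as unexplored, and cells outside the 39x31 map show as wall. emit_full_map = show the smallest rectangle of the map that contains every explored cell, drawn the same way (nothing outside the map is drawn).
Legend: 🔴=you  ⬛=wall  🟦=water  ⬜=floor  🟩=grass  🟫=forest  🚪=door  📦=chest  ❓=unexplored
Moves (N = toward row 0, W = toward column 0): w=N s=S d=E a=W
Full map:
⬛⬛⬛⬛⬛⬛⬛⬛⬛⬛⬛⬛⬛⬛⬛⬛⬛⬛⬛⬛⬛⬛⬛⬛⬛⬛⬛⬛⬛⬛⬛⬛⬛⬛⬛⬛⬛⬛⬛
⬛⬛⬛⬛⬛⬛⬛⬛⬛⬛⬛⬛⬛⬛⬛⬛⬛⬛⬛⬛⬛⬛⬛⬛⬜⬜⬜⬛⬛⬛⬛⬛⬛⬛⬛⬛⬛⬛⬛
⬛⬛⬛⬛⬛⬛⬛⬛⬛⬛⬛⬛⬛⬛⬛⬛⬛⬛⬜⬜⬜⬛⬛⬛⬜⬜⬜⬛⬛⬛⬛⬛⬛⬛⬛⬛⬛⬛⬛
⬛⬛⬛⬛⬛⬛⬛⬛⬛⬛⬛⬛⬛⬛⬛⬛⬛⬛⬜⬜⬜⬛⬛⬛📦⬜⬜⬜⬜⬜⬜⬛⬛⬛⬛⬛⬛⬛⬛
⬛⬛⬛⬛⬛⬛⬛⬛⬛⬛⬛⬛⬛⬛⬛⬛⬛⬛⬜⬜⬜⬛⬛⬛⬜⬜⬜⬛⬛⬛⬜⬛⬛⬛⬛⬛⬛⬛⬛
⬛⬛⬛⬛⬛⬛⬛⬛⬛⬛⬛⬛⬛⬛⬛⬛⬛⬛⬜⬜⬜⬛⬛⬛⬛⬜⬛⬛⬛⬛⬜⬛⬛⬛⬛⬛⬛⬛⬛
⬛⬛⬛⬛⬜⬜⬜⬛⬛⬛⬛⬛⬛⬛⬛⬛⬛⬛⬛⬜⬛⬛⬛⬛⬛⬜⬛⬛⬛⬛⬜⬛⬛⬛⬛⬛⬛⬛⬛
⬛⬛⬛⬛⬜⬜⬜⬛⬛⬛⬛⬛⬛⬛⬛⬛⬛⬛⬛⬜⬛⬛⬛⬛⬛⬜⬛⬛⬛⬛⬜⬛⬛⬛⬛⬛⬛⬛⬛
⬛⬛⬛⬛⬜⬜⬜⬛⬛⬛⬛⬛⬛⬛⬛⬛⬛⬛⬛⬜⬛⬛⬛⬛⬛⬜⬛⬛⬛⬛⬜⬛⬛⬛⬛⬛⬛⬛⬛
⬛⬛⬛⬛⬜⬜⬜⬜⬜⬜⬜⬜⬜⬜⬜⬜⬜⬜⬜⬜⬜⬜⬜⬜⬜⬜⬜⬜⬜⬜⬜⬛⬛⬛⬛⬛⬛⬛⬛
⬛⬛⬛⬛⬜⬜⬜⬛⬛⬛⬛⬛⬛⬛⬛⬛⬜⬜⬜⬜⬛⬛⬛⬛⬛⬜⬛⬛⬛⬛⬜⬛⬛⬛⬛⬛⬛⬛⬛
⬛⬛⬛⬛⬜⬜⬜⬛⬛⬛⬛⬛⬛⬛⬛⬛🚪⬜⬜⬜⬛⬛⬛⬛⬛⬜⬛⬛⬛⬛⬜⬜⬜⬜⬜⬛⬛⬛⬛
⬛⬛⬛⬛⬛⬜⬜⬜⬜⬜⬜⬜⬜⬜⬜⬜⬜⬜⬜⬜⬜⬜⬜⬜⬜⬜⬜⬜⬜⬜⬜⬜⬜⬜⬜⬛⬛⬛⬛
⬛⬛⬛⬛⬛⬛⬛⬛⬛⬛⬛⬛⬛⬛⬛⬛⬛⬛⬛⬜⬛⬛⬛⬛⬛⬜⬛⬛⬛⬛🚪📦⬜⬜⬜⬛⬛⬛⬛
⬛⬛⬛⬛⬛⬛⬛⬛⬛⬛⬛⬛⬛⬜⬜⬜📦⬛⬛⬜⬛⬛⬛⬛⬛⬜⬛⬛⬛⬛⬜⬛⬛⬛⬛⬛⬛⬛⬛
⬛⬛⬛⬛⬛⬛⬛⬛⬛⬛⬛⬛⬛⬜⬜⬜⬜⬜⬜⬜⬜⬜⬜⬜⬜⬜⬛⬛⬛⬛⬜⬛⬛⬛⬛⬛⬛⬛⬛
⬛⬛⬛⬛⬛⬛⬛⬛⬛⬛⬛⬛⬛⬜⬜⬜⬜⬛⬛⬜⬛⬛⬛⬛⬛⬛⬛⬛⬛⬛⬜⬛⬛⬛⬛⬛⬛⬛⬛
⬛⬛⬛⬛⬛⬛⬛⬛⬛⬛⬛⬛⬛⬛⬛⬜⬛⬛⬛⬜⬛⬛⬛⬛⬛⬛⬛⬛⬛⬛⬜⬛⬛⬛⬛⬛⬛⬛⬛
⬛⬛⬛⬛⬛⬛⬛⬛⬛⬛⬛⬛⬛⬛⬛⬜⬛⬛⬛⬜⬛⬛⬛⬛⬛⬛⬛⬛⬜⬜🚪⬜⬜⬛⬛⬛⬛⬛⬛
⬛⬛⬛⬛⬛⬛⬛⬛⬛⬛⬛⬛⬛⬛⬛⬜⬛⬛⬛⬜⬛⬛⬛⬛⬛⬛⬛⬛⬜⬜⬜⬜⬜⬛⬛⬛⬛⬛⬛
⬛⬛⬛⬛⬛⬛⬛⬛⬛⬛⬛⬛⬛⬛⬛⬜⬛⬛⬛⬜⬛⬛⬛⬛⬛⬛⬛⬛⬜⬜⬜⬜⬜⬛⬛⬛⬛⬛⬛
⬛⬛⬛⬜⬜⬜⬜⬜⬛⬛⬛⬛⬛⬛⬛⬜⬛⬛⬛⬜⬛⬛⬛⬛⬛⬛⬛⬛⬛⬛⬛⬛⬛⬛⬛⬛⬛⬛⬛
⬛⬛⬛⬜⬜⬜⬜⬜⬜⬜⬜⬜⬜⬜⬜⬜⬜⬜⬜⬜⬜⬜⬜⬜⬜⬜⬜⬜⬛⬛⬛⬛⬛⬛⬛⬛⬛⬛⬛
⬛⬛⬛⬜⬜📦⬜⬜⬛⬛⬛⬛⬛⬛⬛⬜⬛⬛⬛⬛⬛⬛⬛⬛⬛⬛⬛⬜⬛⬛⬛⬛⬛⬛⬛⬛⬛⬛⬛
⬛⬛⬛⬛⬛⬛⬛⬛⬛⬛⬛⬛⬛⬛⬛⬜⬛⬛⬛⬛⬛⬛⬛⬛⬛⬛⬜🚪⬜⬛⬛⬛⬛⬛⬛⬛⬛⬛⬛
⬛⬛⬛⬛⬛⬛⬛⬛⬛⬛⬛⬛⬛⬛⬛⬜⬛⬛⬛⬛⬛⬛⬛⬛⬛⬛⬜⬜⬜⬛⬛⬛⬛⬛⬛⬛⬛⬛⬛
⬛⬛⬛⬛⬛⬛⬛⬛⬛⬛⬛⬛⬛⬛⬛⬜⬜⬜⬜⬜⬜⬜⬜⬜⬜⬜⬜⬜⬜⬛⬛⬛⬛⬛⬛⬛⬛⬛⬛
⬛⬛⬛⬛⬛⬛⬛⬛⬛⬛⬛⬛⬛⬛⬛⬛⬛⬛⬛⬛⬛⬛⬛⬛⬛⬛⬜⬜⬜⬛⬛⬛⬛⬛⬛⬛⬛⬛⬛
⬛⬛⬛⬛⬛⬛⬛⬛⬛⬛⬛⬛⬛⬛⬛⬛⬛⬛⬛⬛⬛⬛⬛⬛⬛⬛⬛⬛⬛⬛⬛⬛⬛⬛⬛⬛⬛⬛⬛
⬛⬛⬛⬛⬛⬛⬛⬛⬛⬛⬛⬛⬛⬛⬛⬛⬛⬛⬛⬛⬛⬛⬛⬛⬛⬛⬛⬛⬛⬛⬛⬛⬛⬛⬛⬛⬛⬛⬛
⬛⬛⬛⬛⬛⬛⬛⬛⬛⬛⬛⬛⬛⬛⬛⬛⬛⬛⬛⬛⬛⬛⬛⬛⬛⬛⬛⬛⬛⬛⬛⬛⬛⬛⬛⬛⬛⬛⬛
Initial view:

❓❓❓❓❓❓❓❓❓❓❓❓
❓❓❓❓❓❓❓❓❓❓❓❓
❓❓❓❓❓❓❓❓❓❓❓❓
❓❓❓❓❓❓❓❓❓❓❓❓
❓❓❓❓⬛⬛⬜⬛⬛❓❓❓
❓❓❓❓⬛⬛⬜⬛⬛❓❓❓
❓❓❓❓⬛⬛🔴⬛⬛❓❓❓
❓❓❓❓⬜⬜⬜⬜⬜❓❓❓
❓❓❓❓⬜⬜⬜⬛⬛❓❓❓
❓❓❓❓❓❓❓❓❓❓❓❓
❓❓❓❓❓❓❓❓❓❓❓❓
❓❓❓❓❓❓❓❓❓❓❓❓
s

❓❓❓❓❓❓❓❓❓❓❓❓
❓❓❓❓❓❓❓❓❓❓❓❓
❓❓❓❓❓❓❓❓❓❓❓❓
❓❓❓❓⬛⬛⬜⬛⬛❓❓❓
❓❓❓❓⬛⬛⬜⬛⬛❓❓❓
❓❓❓❓⬛⬛⬜⬛⬛❓❓❓
❓❓❓❓⬜⬜🔴⬜⬜❓❓❓
❓❓❓❓⬜⬜⬜⬛⬛❓❓❓
❓❓❓❓⬜⬜⬜⬛⬛❓❓❓
❓❓❓❓❓❓❓❓❓❓❓❓
❓❓❓❓❓❓❓❓❓❓❓❓
❓❓❓❓❓❓❓❓❓❓❓❓

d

❓❓❓❓❓❓❓❓❓❓❓❓
❓❓❓❓❓❓❓❓❓❓❓❓
❓❓❓❓❓❓❓❓❓❓❓❓
❓❓❓⬛⬛⬜⬛⬛❓❓❓❓
❓❓❓⬛⬛⬜⬛⬛⬛❓❓❓
❓❓❓⬛⬛⬜⬛⬛⬛❓❓❓
❓❓❓⬜⬜⬜🔴⬜⬜❓❓❓
❓❓❓⬜⬜⬜⬛⬛⬛❓❓❓
❓❓❓⬜⬜⬜⬛⬛⬛❓❓❓
❓❓❓❓❓❓❓❓❓❓❓❓
❓❓❓❓❓❓❓❓❓❓❓❓
❓❓❓❓❓❓❓❓❓❓❓❓

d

❓❓❓❓❓❓❓❓❓❓❓❓
❓❓❓❓❓❓❓❓❓❓❓❓
❓❓❓❓❓❓❓❓❓❓❓❓
❓❓⬛⬛⬜⬛⬛❓❓❓❓❓
❓❓⬛⬛⬜⬛⬛⬛⬛❓❓❓
❓❓⬛⬛⬜⬛⬛⬛⬛❓❓❓
❓❓⬜⬜⬜⬜🔴⬜⬜❓❓❓
❓❓⬜⬜⬜⬛⬛⬛⬛❓❓❓
❓❓⬜⬜⬜⬛⬛⬛⬛❓❓❓
❓❓❓❓❓❓❓❓❓❓❓❓
❓❓❓❓❓❓❓❓❓❓❓❓
❓❓❓❓❓❓❓❓❓❓❓❓

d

❓❓❓❓❓❓❓❓❓❓❓❓
❓❓❓❓❓❓❓❓❓❓❓❓
❓❓❓❓❓❓❓❓❓❓❓❓
❓⬛⬛⬜⬛⬛❓❓❓❓❓❓
❓⬛⬛⬜⬛⬛⬛⬛⬛❓❓❓
❓⬛⬛⬜⬛⬛⬛⬛⬛❓❓❓
❓⬜⬜⬜⬜⬜🔴⬜⬜❓❓❓
❓⬜⬜⬜⬛⬛⬛⬛⬛❓❓❓
❓⬜⬜⬜⬛⬛⬛⬛⬛❓❓❓
❓❓❓❓❓❓❓❓❓❓❓❓
❓❓❓❓❓❓❓❓❓❓❓❓
❓❓❓❓❓❓❓❓❓❓❓❓

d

❓❓❓❓❓❓❓❓❓❓❓❓
❓❓❓❓❓❓❓❓❓❓❓❓
❓❓❓❓❓❓❓❓❓❓❓❓
⬛⬛⬜⬛⬛❓❓❓❓❓❓❓
⬛⬛⬜⬛⬛⬛⬛⬛⬜❓❓❓
⬛⬛⬜⬛⬛⬛⬛⬛⬜❓❓❓
⬜⬜⬜⬜⬜⬜🔴⬜⬜❓❓❓
⬜⬜⬜⬛⬛⬛⬛⬛⬜❓❓❓
⬜⬜⬜⬛⬛⬛⬛⬛⬜❓❓❓
❓❓❓❓❓❓❓❓❓❓❓❓
❓❓❓❓❓❓❓❓❓❓❓❓
❓❓❓❓❓❓❓❓❓❓❓❓

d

❓❓❓❓❓❓❓❓❓❓❓❓
❓❓❓❓❓❓❓❓❓❓❓❓
❓❓❓❓❓❓❓❓❓❓❓❓
⬛⬜⬛⬛❓❓❓❓❓❓❓❓
⬛⬜⬛⬛⬛⬛⬛⬜⬛❓❓❓
⬛⬜⬛⬛⬛⬛⬛⬜⬛❓❓❓
⬜⬜⬜⬜⬜⬜🔴⬜⬜❓❓❓
⬜⬜⬛⬛⬛⬛⬛⬜⬛❓❓❓
⬜⬜⬛⬛⬛⬛⬛⬜⬛❓❓❓
❓❓❓❓❓❓❓❓❓❓❓❓
❓❓❓❓❓❓❓❓❓❓❓❓
❓❓❓❓❓❓❓❓❓❓❓❓

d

❓❓❓❓❓❓❓❓❓❓❓❓
❓❓❓❓❓❓❓❓❓❓❓❓
❓❓❓❓❓❓❓❓❓❓❓❓
⬜⬛⬛❓❓❓❓❓❓❓❓❓
⬜⬛⬛⬛⬛⬛⬜⬛⬛❓❓❓
⬜⬛⬛⬛⬛⬛⬜⬛⬛❓❓❓
⬜⬜⬜⬜⬜⬜🔴⬜⬜❓❓❓
⬜⬛⬛⬛⬛⬛⬜⬛⬛❓❓❓
⬜⬛⬛⬛⬛⬛⬜⬛⬛❓❓❓
❓❓❓❓❓❓❓❓❓❓❓❓
❓❓❓❓❓❓❓❓❓❓❓❓
❓❓❓❓❓❓❓❓❓❓❓❓

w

❓❓❓❓❓❓❓❓❓❓❓❓
❓❓❓❓❓❓❓❓❓❓❓❓
❓❓❓❓❓❓❓❓❓❓❓❓
❓❓❓❓❓❓❓❓❓❓❓❓
⬜⬛⬛❓⬛⬛⬜⬛⬛❓❓❓
⬜⬛⬛⬛⬛⬛⬜⬛⬛❓❓❓
⬜⬛⬛⬛⬛⬛🔴⬛⬛❓❓❓
⬜⬜⬜⬜⬜⬜⬜⬜⬜❓❓❓
⬜⬛⬛⬛⬛⬛⬜⬛⬛❓❓❓
⬜⬛⬛⬛⬛⬛⬜⬛⬛❓❓❓
❓❓❓❓❓❓❓❓❓❓❓❓
❓❓❓❓❓❓❓❓❓❓❓❓

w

❓❓❓❓❓❓❓❓❓❓❓❓
❓❓❓❓❓❓❓❓❓❓❓❓
❓❓❓❓❓❓❓❓❓❓❓❓
❓❓❓❓❓❓❓❓❓❓❓❓
❓❓❓❓⬛⬛⬜⬛⬛❓❓❓
⬜⬛⬛❓⬛⬛⬜⬛⬛❓❓❓
⬜⬛⬛⬛⬛⬛🔴⬛⬛❓❓❓
⬜⬛⬛⬛⬛⬛⬜⬛⬛❓❓❓
⬜⬜⬜⬜⬜⬜⬜⬜⬜❓❓❓
⬜⬛⬛⬛⬛⬛⬜⬛⬛❓❓❓
⬜⬛⬛⬛⬛⬛⬜⬛⬛❓❓❓
❓❓❓❓❓❓❓❓❓❓❓❓

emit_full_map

❓❓❓❓❓❓⬛⬛⬜⬛⬛
⬛⬛⬜⬛⬛❓⬛⬛⬜⬛⬛
⬛⬛⬜⬛⬛⬛⬛⬛🔴⬛⬛
⬛⬛⬜⬛⬛⬛⬛⬛⬜⬛⬛
⬜⬜⬜⬜⬜⬜⬜⬜⬜⬜⬜
⬜⬜⬜⬛⬛⬛⬛⬛⬜⬛⬛
⬜⬜⬜⬛⬛⬛⬛⬛⬜⬛⬛

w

❓❓❓❓❓❓❓❓❓❓❓❓
❓❓❓❓❓❓❓❓❓❓❓❓
❓❓❓❓❓❓❓❓❓❓❓❓
❓❓❓❓❓❓❓❓❓❓❓❓
❓❓❓❓⬛⬜⬜⬜⬛❓❓❓
❓❓❓❓⬛⬛⬜⬛⬛❓❓❓
⬜⬛⬛❓⬛⬛🔴⬛⬛❓❓❓
⬜⬛⬛⬛⬛⬛⬜⬛⬛❓❓❓
⬜⬛⬛⬛⬛⬛⬜⬛⬛❓❓❓
⬜⬜⬜⬜⬜⬜⬜⬜⬜❓❓❓
⬜⬛⬛⬛⬛⬛⬜⬛⬛❓❓❓
⬜⬛⬛⬛⬛⬛⬜⬛⬛❓❓❓

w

⬛⬛⬛⬛⬛⬛⬛⬛⬛⬛⬛⬛
❓❓❓❓❓❓❓❓❓❓❓❓
❓❓❓❓❓❓❓❓❓❓❓❓
❓❓❓❓❓❓❓❓❓❓❓❓
❓❓❓❓⬛📦⬜⬜⬜❓❓❓
❓❓❓❓⬛⬜⬜⬜⬛❓❓❓
❓❓❓❓⬛⬛🔴⬛⬛❓❓❓
⬜⬛⬛❓⬛⬛⬜⬛⬛❓❓❓
⬜⬛⬛⬛⬛⬛⬜⬛⬛❓❓❓
⬜⬛⬛⬛⬛⬛⬜⬛⬛❓❓❓
⬜⬜⬜⬜⬜⬜⬜⬜⬜❓❓❓
⬜⬛⬛⬛⬛⬛⬜⬛⬛❓❓❓

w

⬛⬛⬛⬛⬛⬛⬛⬛⬛⬛⬛⬛
⬛⬛⬛⬛⬛⬛⬛⬛⬛⬛⬛⬛
❓❓❓❓❓❓❓❓❓❓❓❓
❓❓❓❓❓❓❓❓❓❓❓❓
❓❓❓❓⬛⬜⬜⬜⬛❓❓❓
❓❓❓❓⬛📦⬜⬜⬜❓❓❓
❓❓❓❓⬛⬜🔴⬜⬛❓❓❓
❓❓❓❓⬛⬛⬜⬛⬛❓❓❓
⬜⬛⬛❓⬛⬛⬜⬛⬛❓❓❓
⬜⬛⬛⬛⬛⬛⬜⬛⬛❓❓❓
⬜⬛⬛⬛⬛⬛⬜⬛⬛❓❓❓
⬜⬜⬜⬜⬜⬜⬜⬜⬜❓❓❓

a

⬛⬛⬛⬛⬛⬛⬛⬛⬛⬛⬛⬛
⬛⬛⬛⬛⬛⬛⬛⬛⬛⬛⬛⬛
❓❓❓❓❓❓❓❓❓❓❓❓
❓❓❓❓❓❓❓❓❓❓❓❓
❓❓❓❓⬛⬛⬜⬜⬜⬛❓❓
❓❓❓❓⬛⬛📦⬜⬜⬜❓❓
❓❓❓❓⬛⬛🔴⬜⬜⬛❓❓
❓❓❓❓⬛⬛⬛⬜⬛⬛❓❓
⬛⬜⬛⬛⬛⬛⬛⬜⬛⬛❓❓
⬛⬜⬛⬛⬛⬛⬛⬜⬛⬛❓❓
⬛⬜⬛⬛⬛⬛⬛⬜⬛⬛❓❓
⬜⬜⬜⬜⬜⬜⬜⬜⬜⬜❓❓

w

⬛⬛⬛⬛⬛⬛⬛⬛⬛⬛⬛⬛
⬛⬛⬛⬛⬛⬛⬛⬛⬛⬛⬛⬛
⬛⬛⬛⬛⬛⬛⬛⬛⬛⬛⬛⬛
❓❓❓❓❓❓❓❓❓❓❓❓
❓❓❓❓⬛⬛⬜⬜⬜❓❓❓
❓❓❓❓⬛⬛⬜⬜⬜⬛❓❓
❓❓❓❓⬛⬛🔴⬜⬜⬜❓❓
❓❓❓❓⬛⬛⬜⬜⬜⬛❓❓
❓❓❓❓⬛⬛⬛⬜⬛⬛❓❓
⬛⬜⬛⬛⬛⬛⬛⬜⬛⬛❓❓
⬛⬜⬛⬛⬛⬛⬛⬜⬛⬛❓❓
⬛⬜⬛⬛⬛⬛⬛⬜⬛⬛❓❓

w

⬛⬛⬛⬛⬛⬛⬛⬛⬛⬛⬛⬛
⬛⬛⬛⬛⬛⬛⬛⬛⬛⬛⬛⬛
⬛⬛⬛⬛⬛⬛⬛⬛⬛⬛⬛⬛
⬛⬛⬛⬛⬛⬛⬛⬛⬛⬛⬛⬛
❓❓❓❓⬛⬛⬛⬛⬛❓❓❓
❓❓❓❓⬛⬛⬜⬜⬜❓❓❓
❓❓❓❓⬛⬛🔴⬜⬜⬛❓❓
❓❓❓❓⬛⬛📦⬜⬜⬜❓❓
❓❓❓❓⬛⬛⬜⬜⬜⬛❓❓
❓❓❓❓⬛⬛⬛⬜⬛⬛❓❓
⬛⬜⬛⬛⬛⬛⬛⬜⬛⬛❓❓
⬛⬜⬛⬛⬛⬛⬛⬜⬛⬛❓❓

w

⬛⬛⬛⬛⬛⬛⬛⬛⬛⬛⬛⬛
⬛⬛⬛⬛⬛⬛⬛⬛⬛⬛⬛⬛
⬛⬛⬛⬛⬛⬛⬛⬛⬛⬛⬛⬛
⬛⬛⬛⬛⬛⬛⬛⬛⬛⬛⬛⬛
⬛⬛⬛⬛⬛⬛⬛⬛⬛⬛⬛⬛
❓❓❓❓⬛⬛⬛⬛⬛❓❓❓
❓❓❓❓⬛⬛🔴⬜⬜❓❓❓
❓❓❓❓⬛⬛⬜⬜⬜⬛❓❓
❓❓❓❓⬛⬛📦⬜⬜⬜❓❓
❓❓❓❓⬛⬛⬜⬜⬜⬛❓❓
❓❓❓❓⬛⬛⬛⬜⬛⬛❓❓
⬛⬜⬛⬛⬛⬛⬛⬜⬛⬛❓❓

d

⬛⬛⬛⬛⬛⬛⬛⬛⬛⬛⬛⬛
⬛⬛⬛⬛⬛⬛⬛⬛⬛⬛⬛⬛
⬛⬛⬛⬛⬛⬛⬛⬛⬛⬛⬛⬛
⬛⬛⬛⬛⬛⬛⬛⬛⬛⬛⬛⬛
⬛⬛⬛⬛⬛⬛⬛⬛⬛⬛⬛⬛
❓❓❓⬛⬛⬛⬛⬛⬛❓❓❓
❓❓❓⬛⬛⬜🔴⬜⬛❓❓❓
❓❓❓⬛⬛⬜⬜⬜⬛❓❓❓
❓❓❓⬛⬛📦⬜⬜⬜❓❓❓
❓❓❓⬛⬛⬜⬜⬜⬛❓❓❓
❓❓❓⬛⬛⬛⬜⬛⬛❓❓❓
⬜⬛⬛⬛⬛⬛⬜⬛⬛❓❓❓

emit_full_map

❓❓❓❓❓⬛⬛⬛⬛⬛⬛
❓❓❓❓❓⬛⬛⬜🔴⬜⬛
❓❓❓❓❓⬛⬛⬜⬜⬜⬛
❓❓❓❓❓⬛⬛📦⬜⬜⬜
❓❓❓❓❓⬛⬛⬜⬜⬜⬛
❓❓❓❓❓⬛⬛⬛⬜⬛⬛
⬛⬛⬜⬛⬛⬛⬛⬛⬜⬛⬛
⬛⬛⬜⬛⬛⬛⬛⬛⬜⬛⬛
⬛⬛⬜⬛⬛⬛⬛⬛⬜⬛⬛
⬜⬜⬜⬜⬜⬜⬜⬜⬜⬜⬜
⬜⬜⬜⬛⬛⬛⬛⬛⬜⬛⬛
⬜⬜⬜⬛⬛⬛⬛⬛⬜⬛⬛

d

⬛⬛⬛⬛⬛⬛⬛⬛⬛⬛⬛⬛
⬛⬛⬛⬛⬛⬛⬛⬛⬛⬛⬛⬛
⬛⬛⬛⬛⬛⬛⬛⬛⬛⬛⬛⬛
⬛⬛⬛⬛⬛⬛⬛⬛⬛⬛⬛⬛
⬛⬛⬛⬛⬛⬛⬛⬛⬛⬛⬛⬛
❓❓⬛⬛⬛⬛⬛⬛⬛❓❓❓
❓❓⬛⬛⬜⬜🔴⬛⬛❓❓❓
❓❓⬛⬛⬜⬜⬜⬛⬛❓❓❓
❓❓⬛⬛📦⬜⬜⬜⬜❓❓❓
❓❓⬛⬛⬜⬜⬜⬛❓❓❓❓
❓❓⬛⬛⬛⬜⬛⬛❓❓❓❓
⬛⬛⬛⬛⬛⬜⬛⬛❓❓❓❓

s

⬛⬛⬛⬛⬛⬛⬛⬛⬛⬛⬛⬛
⬛⬛⬛⬛⬛⬛⬛⬛⬛⬛⬛⬛
⬛⬛⬛⬛⬛⬛⬛⬛⬛⬛⬛⬛
⬛⬛⬛⬛⬛⬛⬛⬛⬛⬛⬛⬛
❓❓⬛⬛⬛⬛⬛⬛⬛❓❓❓
❓❓⬛⬛⬜⬜⬜⬛⬛❓❓❓
❓❓⬛⬛⬜⬜🔴⬛⬛❓❓❓
❓❓⬛⬛📦⬜⬜⬜⬜❓❓❓
❓❓⬛⬛⬜⬜⬜⬛⬛❓❓❓
❓❓⬛⬛⬛⬜⬛⬛❓❓❓❓
⬛⬛⬛⬛⬛⬜⬛⬛❓❓❓❓
⬛⬛⬛⬛⬛⬜⬛⬛❓❓❓❓

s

⬛⬛⬛⬛⬛⬛⬛⬛⬛⬛⬛⬛
⬛⬛⬛⬛⬛⬛⬛⬛⬛⬛⬛⬛
⬛⬛⬛⬛⬛⬛⬛⬛⬛⬛⬛⬛
❓❓⬛⬛⬛⬛⬛⬛⬛❓❓❓
❓❓⬛⬛⬜⬜⬜⬛⬛❓❓❓
❓❓⬛⬛⬜⬜⬜⬛⬛❓❓❓
❓❓⬛⬛📦⬜🔴⬜⬜❓❓❓
❓❓⬛⬛⬜⬜⬜⬛⬛❓❓❓
❓❓⬛⬛⬛⬜⬛⬛⬛❓❓❓
⬛⬛⬛⬛⬛⬜⬛⬛❓❓❓❓
⬛⬛⬛⬛⬛⬜⬛⬛❓❓❓❓
⬛⬛⬛⬛⬛⬜⬛⬛❓❓❓❓

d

⬛⬛⬛⬛⬛⬛⬛⬛⬛⬛⬛⬛
⬛⬛⬛⬛⬛⬛⬛⬛⬛⬛⬛⬛
⬛⬛⬛⬛⬛⬛⬛⬛⬛⬛⬛⬛
❓⬛⬛⬛⬛⬛⬛⬛❓❓❓❓
❓⬛⬛⬜⬜⬜⬛⬛⬛❓❓❓
❓⬛⬛⬜⬜⬜⬛⬛⬛❓❓❓
❓⬛⬛📦⬜⬜🔴⬜⬜❓❓❓
❓⬛⬛⬜⬜⬜⬛⬛⬛❓❓❓
❓⬛⬛⬛⬜⬛⬛⬛⬛❓❓❓
⬛⬛⬛⬛⬜⬛⬛❓❓❓❓❓
⬛⬛⬛⬛⬜⬛⬛❓❓❓❓❓
⬛⬛⬛⬛⬜⬛⬛❓❓❓❓❓

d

⬛⬛⬛⬛⬛⬛⬛⬛⬛⬛⬛⬛
⬛⬛⬛⬛⬛⬛⬛⬛⬛⬛⬛⬛
⬛⬛⬛⬛⬛⬛⬛⬛⬛⬛⬛⬛
⬛⬛⬛⬛⬛⬛⬛❓❓❓❓❓
⬛⬛⬜⬜⬜⬛⬛⬛⬛❓❓❓
⬛⬛⬜⬜⬜⬛⬛⬛⬛❓❓❓
⬛⬛📦⬜⬜⬜🔴⬜⬜❓❓❓
⬛⬛⬜⬜⬜⬛⬛⬛⬜❓❓❓
⬛⬛⬛⬜⬛⬛⬛⬛⬜❓❓❓
⬛⬛⬛⬜⬛⬛❓❓❓❓❓❓
⬛⬛⬛⬜⬛⬛❓❓❓❓❓❓
⬛⬛⬛⬜⬛⬛❓❓❓❓❓❓

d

⬛⬛⬛⬛⬛⬛⬛⬛⬛⬛⬛⬛
⬛⬛⬛⬛⬛⬛⬛⬛⬛⬛⬛⬛
⬛⬛⬛⬛⬛⬛⬛⬛⬛⬛⬛⬛
⬛⬛⬛⬛⬛⬛❓❓❓❓❓❓
⬛⬜⬜⬜⬛⬛⬛⬛⬛❓❓❓
⬛⬜⬜⬜⬛⬛⬛⬛⬛❓❓❓
⬛📦⬜⬜⬜⬜🔴⬜⬛❓❓❓
⬛⬜⬜⬜⬛⬛⬛⬜⬛❓❓❓
⬛⬛⬜⬛⬛⬛⬛⬜⬛❓❓❓
⬛⬛⬜⬛⬛❓❓❓❓❓❓❓
⬛⬛⬜⬛⬛❓❓❓❓❓❓❓
⬛⬛⬜⬛⬛❓❓❓❓❓❓❓

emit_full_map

❓❓❓❓❓⬛⬛⬛⬛⬛⬛⬛❓❓❓
❓❓❓❓❓⬛⬛⬜⬜⬜⬛⬛⬛⬛⬛
❓❓❓❓❓⬛⬛⬜⬜⬜⬛⬛⬛⬛⬛
❓❓❓❓❓⬛⬛📦⬜⬜⬜⬜🔴⬜⬛
❓❓❓❓❓⬛⬛⬜⬜⬜⬛⬛⬛⬜⬛
❓❓❓❓❓⬛⬛⬛⬜⬛⬛⬛⬛⬜⬛
⬛⬛⬜⬛⬛⬛⬛⬛⬜⬛⬛❓❓❓❓
⬛⬛⬜⬛⬛⬛⬛⬛⬜⬛⬛❓❓❓❓
⬛⬛⬜⬛⬛⬛⬛⬛⬜⬛⬛❓❓❓❓
⬜⬜⬜⬜⬜⬜⬜⬜⬜⬜⬜❓❓❓❓
⬜⬜⬜⬛⬛⬛⬛⬛⬜⬛⬛❓❓❓❓
⬜⬜⬜⬛⬛⬛⬛⬛⬜⬛⬛❓❓❓❓


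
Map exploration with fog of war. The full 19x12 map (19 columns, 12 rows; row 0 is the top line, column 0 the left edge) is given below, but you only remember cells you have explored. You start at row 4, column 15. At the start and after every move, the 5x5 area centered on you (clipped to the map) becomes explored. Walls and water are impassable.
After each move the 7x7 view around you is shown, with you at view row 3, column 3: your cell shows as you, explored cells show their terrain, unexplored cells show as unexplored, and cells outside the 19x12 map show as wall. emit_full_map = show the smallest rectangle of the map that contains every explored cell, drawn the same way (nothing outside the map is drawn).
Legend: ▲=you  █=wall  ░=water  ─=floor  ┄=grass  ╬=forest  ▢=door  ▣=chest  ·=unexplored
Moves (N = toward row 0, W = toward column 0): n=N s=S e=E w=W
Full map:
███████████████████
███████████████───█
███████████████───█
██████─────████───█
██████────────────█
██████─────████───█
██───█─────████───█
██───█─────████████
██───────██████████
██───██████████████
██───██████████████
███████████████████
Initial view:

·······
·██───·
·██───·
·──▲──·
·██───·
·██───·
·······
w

·······
·███───
·███───
·──▲───
·███───
·███───
·······

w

·······
·████──
·████──
·──▲───
·████──
·████──
·······

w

·······
·█████─
·─████─
·──▲───
·─████─
·─████─
·······

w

·······
·██████
·──████
·──▲───
·──████
·──████
·······

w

·······
·██████
·───███
·──▲───
·───███
·───███
·······

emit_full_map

███████───
───████───
──▲───────
───████───
───████───

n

·······
·█████·
·██████
·──▲███
·──────
·───███
·───███

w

·······
·██████
·██████
·──▲─██
·──────
·────██
··───██

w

·······
·██████
·██████
·──▲──█
·──────
·─────█
···───█

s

·██████
·██████
·─────█
·──▲───
·─────█
·─────█
·······

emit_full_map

███████·····
█████████───
─────████───
──▲─────────
─────████───
─────████───


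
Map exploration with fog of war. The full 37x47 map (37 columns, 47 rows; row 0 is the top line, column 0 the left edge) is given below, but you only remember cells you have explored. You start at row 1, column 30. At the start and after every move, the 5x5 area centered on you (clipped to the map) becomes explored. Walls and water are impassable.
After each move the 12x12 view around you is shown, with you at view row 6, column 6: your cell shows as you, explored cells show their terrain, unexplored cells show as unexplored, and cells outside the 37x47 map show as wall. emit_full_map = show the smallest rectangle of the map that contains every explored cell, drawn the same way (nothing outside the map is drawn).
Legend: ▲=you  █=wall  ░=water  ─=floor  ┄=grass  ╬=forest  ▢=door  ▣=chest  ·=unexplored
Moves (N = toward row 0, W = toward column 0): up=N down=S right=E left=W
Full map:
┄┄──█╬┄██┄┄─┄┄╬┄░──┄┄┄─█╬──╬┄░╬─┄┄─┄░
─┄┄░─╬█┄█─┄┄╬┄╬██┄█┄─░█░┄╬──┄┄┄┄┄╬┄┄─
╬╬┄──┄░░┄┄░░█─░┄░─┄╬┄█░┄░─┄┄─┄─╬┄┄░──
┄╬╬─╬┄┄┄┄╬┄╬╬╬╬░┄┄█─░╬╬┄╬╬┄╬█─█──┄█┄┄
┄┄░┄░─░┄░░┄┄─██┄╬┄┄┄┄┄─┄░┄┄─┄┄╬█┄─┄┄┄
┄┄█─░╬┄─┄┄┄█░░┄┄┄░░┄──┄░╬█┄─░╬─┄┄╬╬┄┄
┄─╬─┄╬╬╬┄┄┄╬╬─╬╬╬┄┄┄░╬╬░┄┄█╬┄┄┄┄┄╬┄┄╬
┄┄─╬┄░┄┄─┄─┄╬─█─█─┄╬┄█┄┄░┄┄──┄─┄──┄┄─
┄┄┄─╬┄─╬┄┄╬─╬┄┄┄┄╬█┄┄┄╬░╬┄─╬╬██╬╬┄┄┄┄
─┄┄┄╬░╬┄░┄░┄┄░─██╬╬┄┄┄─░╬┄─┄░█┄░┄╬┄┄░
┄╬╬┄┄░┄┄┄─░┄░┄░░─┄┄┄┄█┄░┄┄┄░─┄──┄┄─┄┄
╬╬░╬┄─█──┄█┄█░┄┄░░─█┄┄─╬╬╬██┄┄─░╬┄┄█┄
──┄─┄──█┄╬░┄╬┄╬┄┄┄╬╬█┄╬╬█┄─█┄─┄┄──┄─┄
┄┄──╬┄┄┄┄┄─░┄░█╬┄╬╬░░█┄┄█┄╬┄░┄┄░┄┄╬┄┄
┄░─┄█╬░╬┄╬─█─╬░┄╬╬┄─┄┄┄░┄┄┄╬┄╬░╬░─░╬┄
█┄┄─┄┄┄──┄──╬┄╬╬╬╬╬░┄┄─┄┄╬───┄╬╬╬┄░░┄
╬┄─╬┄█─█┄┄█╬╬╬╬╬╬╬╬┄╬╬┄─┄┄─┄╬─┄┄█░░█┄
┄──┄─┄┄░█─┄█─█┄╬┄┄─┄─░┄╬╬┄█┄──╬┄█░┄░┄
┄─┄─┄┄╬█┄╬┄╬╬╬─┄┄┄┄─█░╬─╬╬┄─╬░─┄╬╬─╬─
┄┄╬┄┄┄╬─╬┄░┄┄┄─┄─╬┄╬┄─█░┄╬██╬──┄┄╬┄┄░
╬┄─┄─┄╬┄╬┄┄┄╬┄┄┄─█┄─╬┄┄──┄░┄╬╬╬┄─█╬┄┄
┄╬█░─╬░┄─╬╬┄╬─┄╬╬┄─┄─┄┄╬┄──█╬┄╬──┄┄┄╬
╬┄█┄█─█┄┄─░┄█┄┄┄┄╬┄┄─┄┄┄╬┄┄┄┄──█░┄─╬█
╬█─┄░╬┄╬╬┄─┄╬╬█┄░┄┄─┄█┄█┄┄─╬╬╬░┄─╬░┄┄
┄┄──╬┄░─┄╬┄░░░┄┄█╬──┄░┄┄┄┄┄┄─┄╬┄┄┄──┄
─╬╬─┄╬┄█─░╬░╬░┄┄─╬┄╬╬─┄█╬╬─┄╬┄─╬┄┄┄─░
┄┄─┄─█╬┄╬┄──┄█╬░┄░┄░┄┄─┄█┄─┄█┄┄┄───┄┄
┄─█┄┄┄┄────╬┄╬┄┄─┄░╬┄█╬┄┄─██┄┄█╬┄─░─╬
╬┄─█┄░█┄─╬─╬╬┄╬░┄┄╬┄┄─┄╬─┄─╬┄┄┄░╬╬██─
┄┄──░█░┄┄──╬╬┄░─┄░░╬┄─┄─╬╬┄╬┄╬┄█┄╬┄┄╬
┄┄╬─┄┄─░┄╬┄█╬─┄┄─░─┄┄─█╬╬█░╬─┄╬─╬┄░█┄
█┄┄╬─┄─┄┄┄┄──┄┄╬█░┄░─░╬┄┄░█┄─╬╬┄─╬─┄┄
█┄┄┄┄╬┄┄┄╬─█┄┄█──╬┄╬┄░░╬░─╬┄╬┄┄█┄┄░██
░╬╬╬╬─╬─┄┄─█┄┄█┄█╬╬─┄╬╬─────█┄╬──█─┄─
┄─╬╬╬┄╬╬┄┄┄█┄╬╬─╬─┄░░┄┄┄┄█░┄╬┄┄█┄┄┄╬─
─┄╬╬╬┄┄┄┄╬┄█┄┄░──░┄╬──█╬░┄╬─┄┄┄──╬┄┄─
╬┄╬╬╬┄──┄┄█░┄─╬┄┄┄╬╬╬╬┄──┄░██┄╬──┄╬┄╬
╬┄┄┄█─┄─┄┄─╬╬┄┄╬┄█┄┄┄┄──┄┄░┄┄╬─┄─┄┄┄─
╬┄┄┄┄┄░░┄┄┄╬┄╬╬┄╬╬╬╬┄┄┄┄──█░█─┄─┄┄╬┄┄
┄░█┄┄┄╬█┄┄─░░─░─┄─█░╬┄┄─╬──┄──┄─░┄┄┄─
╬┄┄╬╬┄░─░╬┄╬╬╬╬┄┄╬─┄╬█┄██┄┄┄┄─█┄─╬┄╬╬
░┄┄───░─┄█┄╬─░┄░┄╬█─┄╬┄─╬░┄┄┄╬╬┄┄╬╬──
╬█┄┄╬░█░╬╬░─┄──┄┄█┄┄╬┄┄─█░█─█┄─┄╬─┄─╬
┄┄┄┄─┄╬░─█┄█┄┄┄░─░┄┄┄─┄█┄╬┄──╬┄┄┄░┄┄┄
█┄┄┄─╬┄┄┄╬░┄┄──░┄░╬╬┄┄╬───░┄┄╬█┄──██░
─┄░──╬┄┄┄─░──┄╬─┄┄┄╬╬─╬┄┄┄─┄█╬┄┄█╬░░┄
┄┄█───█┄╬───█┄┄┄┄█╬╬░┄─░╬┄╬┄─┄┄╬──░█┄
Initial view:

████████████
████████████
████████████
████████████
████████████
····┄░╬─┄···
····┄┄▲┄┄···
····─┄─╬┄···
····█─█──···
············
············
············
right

████████████
████████████
████████████
████████████
████████████
···┄░╬─┄┄···
···┄┄┄▲┄╬···
···─┄─╬┄┄···
···█─█──┄···
············
············
············

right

████████████
████████████
████████████
████████████
████████████
··┄░╬─┄┄─··█
··┄┄┄┄▲╬┄··█
··─┄─╬┄┄░··█
··█─█──┄█··█
···········█
···········█
···········█

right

████████████
████████████
████████████
████████████
████████████
·┄░╬─┄┄─┄·██
·┄┄┄┄┄▲┄┄·██
·─┄─╬┄┄░─·██
·█─█──┄█┄·██
··········██
··········██
··········██

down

████████████
████████████
████████████
████████████
·┄░╬─┄┄─┄·██
·┄┄┄┄┄╬┄┄·██
·─┄─╬┄▲░─·██
·█─█──┄█┄·██
····█┄─┄┄·██
··········██
··········██
··········██

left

████████████
████████████
████████████
████████████
··┄░╬─┄┄─┄·█
··┄┄┄┄┄╬┄┄·█
··─┄─╬▲┄░─·█
··█─█──┄█┄·█
····╬█┄─┄┄·█
···········█
···········█
···········█

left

████████████
████████████
████████████
████████████
···┄░╬─┄┄─┄·
···┄┄┄┄┄╬┄┄·
···─┄─▲┄┄░─·
···█─█──┄█┄·
····┄╬█┄─┄┄·
············
············
············

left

████████████
████████████
████████████
████████████
····┄░╬─┄┄─┄
····┄┄┄┄┄╬┄┄
····─┄▲╬┄┄░─
····█─█──┄█┄
····┄┄╬█┄─┄┄
············
············
············

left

████████████
████████████
████████████
████████████
····╬┄░╬─┄┄─
····─┄┄┄┄┄╬┄
····┄─▲─╬┄┄░
····╬█─█──┄█
····─┄┄╬█┄─┄
············
············
············

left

████████████
████████████
████████████
████████████
····─╬┄░╬─┄┄
····──┄┄┄┄┄╬
····┄┄▲┄─╬┄┄
····┄╬█─█──┄
····┄─┄┄╬█┄─
············
············
············

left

████████████
████████████
████████████
████████████
····──╬┄░╬─┄
····╬──┄┄┄┄┄
····─┄▲─┄─╬┄
····╬┄╬█─█──
····┄┄─┄┄╬█┄
············
············
············

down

████████████
████████████
████████████
····──╬┄░╬─┄
····╬──┄┄┄┄┄
····─┄┄─┄─╬┄
····╬┄▲█─█──
····┄┄─┄┄╬█┄
····█┄─░╬···
············
············
············

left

████████████
████████████
████████████
·····──╬┄░╬─
····┄╬──┄┄┄┄
····░─┄┄─┄─╬
····╬╬▲╬█─█─
····░┄┄─┄┄╬█
····╬█┄─░╬··
············
············
············

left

████████████
████████████
████████████
······──╬┄░╬
····░┄╬──┄┄┄
····┄░─┄┄─┄─
····┄╬▲┄╬█─█
····┄░┄┄─┄┄╬
····░╬█┄─░╬·
············
············
············

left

████████████
████████████
████████████
·······──╬┄░
····█░┄╬──┄┄
····░┄░─┄┄─┄
····╬┄▲╬┄╬█─
····─┄░┄┄─┄┄
····┄░╬█┄─░╬
············
············
············

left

████████████
████████████
████████████
········──╬┄
····░█░┄╬──┄
····█░┄░─┄┄─
····╬╬▲╬╬┄╬█
····┄─┄░┄┄─┄
····─┄░╬█┄─░
············
············
············

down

████████████
████████████
········──╬┄
····░█░┄╬──┄
····█░┄░─┄┄─
····╬╬┄╬╬┄╬█
····┄─▲░┄┄─┄
····─┄░╬█┄─░
····╬╬░┄┄···
············
············
············

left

████████████
████████████
·········──╬
·····░█░┄╬──
····┄█░┄░─┄┄
····░╬╬┄╬╬┄╬
····┄┄▲┄░┄┄─
····──┄░╬█┄─
····░╬╬░┄┄··
············
············
············

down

████████████
·········──╬
·····░█░┄╬──
····┄█░┄░─┄┄
····░╬╬┄╬╬┄╬
····┄┄─┄░┄┄─
····──▲░╬█┄─
····░╬╬░┄┄··
····┄█┄┄░···
············
············
············

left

████████████
··········──
······░█░┄╬─
·····┄█░┄░─┄
····─░╬╬┄╬╬┄
····┄┄┄─┄░┄┄
····┄─▲┄░╬█┄
····┄░╬╬░┄┄·
····╬┄█┄┄░··
············
············
············

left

████████████
···········─
·······░█░┄╬
······┄█░┄░─
····█─░╬╬┄╬╬
····┄┄┄┄─┄░┄
····░┄▲─┄░╬█
····┄┄░╬╬░┄┄
····┄╬┄█┄┄░·
············
············
············

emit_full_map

·······──╬┄░╬─┄┄─┄
···░█░┄╬──┄┄┄┄┄╬┄┄
··┄█░┄░─┄┄─┄─╬┄┄░─
█─░╬╬┄╬╬┄╬█─█──┄█┄
┄┄┄┄─┄░┄┄─┄┄╬█┄─┄┄
░┄▲─┄░╬█┄─░╬······
┄┄░╬╬░┄┄··········
┄╬┄█┄┄░···········

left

████████████
············
········░█░┄
·······┄█░┄░
····┄█─░╬╬┄╬
····┄┄┄┄┄─┄░
····░░▲──┄░╬
····┄┄┄░╬╬░┄
····─┄╬┄█┄┄░
············
············
············

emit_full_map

········──╬┄░╬─┄┄─┄
····░█░┄╬──┄┄┄┄┄╬┄┄
···┄█░┄░─┄┄─┄─╬┄┄░─
┄█─░╬╬┄╬╬┄╬█─█──┄█┄
┄┄┄┄┄─┄░┄┄─┄┄╬█┄─┄┄
░░▲──┄░╬█┄─░╬······
┄┄┄░╬╬░┄┄··········
─┄╬┄█┄┄░···········
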